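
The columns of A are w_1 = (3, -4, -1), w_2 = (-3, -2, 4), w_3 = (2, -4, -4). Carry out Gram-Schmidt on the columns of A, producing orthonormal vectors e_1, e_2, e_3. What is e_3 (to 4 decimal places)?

e_3 = (-0.6667, -0.3333, -0.6667)

w_1 = (3, -4, -1); ‖w_1‖ = 5.0990, so e_1 = (0.5883, -0.7845, -0.1961).
e_1·w_2 = 0.5883·(-3) + (-0.7845)·(-2) + (-0.1961)·4 = -0.9806.
u_2 = w_2 + 0.9806·e_1 = (-2.4231, -2.7692, 3.8077).
‖u_2‖ = 5.2951, so e_2 = (-0.4576, -0.5230, 0.7191).
e_1·w_3 = 0.5883·2 + (-0.7845)·(-4) + (-0.1961)·(-4) = 5.0990; e_2·w_3 = (-0.4576)·2 + (-0.5230)·(-4) + 0.7191·(-4) = -1.6997.
u_3 = w_3 − 5.0990·e_1 + 1.6997·e_2 = (-1.7778, -0.8889, -1.7778).
‖u_3‖ = 2.6667, so e_3 = (-0.6667, -0.3333, -0.6667).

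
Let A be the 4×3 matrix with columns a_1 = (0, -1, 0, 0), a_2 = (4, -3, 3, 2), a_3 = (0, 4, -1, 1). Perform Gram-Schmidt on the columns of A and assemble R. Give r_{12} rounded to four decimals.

r_{12} = 3.0000

a_1 = (0, -1, 0, 0); ‖a_1‖ = 1.0000, so q_1 = (0.0000, -1.0000, 0.0000, 0.0000).
r_{12} = q_1·a_2 = 3.0000.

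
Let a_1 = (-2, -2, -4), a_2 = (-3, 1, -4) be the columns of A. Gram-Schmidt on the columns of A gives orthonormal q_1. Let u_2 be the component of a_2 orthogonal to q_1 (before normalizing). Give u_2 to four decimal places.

a_1 = (-2, -2, -4); ‖a_1‖ = 4.8990, so q_1 = (-0.4082, -0.4082, -0.8165).
q_1·a_2 = (-0.4082)·(-3) + (-0.4082)·1 + (-0.8165)·(-4) = 4.0825.
u_2 = a_2 − 4.0825·q_1 = (-1.3333, 2.6667, -0.6667).

u_2 = (-1.3333, 2.6667, -0.6667)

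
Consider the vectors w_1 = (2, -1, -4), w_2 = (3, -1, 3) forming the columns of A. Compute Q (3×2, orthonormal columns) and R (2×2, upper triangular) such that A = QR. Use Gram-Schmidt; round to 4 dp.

Q = [[0.4364, 0.8237], [-0.2182, -0.2934], [-0.8729, 0.4852]], R = [[4.5826, -1.0911], [0.0000, 4.2201]]

w_1 = (2, -1, -4); ‖w_1‖ = 4.5826, so e_1 = (0.4364, -0.2182, -0.8729).
e_1·w_2 = 0.4364·3 + (-0.2182)·(-1) + (-0.8729)·3 = -1.0911.
u_2 = w_2 + 1.0911·e_1 = (3.4762, -1.2381, 2.0476).
‖u_2‖ = 4.2201, so e_2 = (0.8237, -0.2934, 0.4852).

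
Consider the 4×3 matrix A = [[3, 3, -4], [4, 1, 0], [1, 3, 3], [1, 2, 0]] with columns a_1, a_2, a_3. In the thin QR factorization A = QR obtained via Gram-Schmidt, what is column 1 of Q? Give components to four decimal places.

e_1 = (0.5774, 0.7698, 0.1925, 0.1925)

e_1 = a_1/‖a_1‖ = (3, 4, 1, 1)/5.1962 = (0.5774, 0.7698, 0.1925, 0.1925).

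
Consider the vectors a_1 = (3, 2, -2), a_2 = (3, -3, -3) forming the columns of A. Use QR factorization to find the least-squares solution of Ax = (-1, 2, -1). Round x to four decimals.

x = (0.3571, -0.3413)

e_1 = a_1/‖a_1‖ = (3, 2, -2)/4.1231 = (0.7276, 0.4851, -0.4851).
r_{12} = e_1·a_2 = 2.1828.
u_2 = a_2 − 2.1828·e_1 = (1.4118, -4.0588, -1.9412).
‖u_2‖ = 4.7154, so e_2 = (0.2994, -0.8608, -0.4117).
Qᵀb = (0.7276, -1.6092).
Back-substitute: x_2 = -1.6092/4.7154 = -0.3413.
x_1 = (0.7276 − 2.1828·(-0.3413))/4.1231 = 0.3571.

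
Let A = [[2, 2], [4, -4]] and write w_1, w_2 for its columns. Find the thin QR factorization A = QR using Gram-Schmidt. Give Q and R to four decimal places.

w_1 = (2, 4); ‖w_1‖ = 4.4721, so q_1 = (0.4472, 0.8944).
q_1·w_2 = 0.4472·2 + 0.8944·(-4) = -2.6833.
u_2 = w_2 + 2.6833·q_1 = (3.2000, -1.6000).
‖u_2‖ = 3.5777, so q_2 = (0.8944, -0.4472).

Q = [[0.4472, 0.8944], [0.8944, -0.4472]], R = [[4.4721, -2.6833], [0.0000, 3.5777]]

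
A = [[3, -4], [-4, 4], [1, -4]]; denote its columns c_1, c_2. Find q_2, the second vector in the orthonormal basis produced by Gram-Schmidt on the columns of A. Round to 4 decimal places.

q_2 = (-0.1048, -0.3145, -0.9435)

c_1 = (3, -4, 1); ‖c_1‖ = 5.0990, so q_1 = (0.5883, -0.7845, 0.1961).
q_1·c_2 = 0.5883·(-4) + (-0.7845)·4 + 0.1961·(-4) = -6.2757.
u_2 = c_2 + 6.2757·q_1 = (-0.3077, -0.9231, -2.7692).
‖u_2‖ = 2.9352, so q_2 = (-0.1048, -0.3145, -0.9435).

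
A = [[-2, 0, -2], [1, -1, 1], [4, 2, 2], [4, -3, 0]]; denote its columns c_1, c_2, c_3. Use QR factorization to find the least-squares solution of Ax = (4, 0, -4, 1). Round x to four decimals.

c_1 = (-2, 1, 4, 4); ‖c_1‖ = 6.0828, so q_1 = (-0.3288, 0.1644, 0.6576, 0.6576).
q_1·c_2 = (-0.3288)·0 + 0.1644·(-1) + 0.6576·2 + 0.6576·(-3) = -0.8220.
u_2 = c_2 + 0.8220·q_1 = (-0.2703, -0.8649, 2.5405, -2.4595).
‖u_2‖ = 3.6502, so q_2 = (-0.0740, -0.2369, 0.6960, -0.6738).
q_1·c_3 = (-0.3288)·(-2) + 0.1644·1 + 0.6576·2 + 0.6576·0 = 2.1372; q_2·c_3 = (-0.0740)·(-2) + (-0.2369)·1 + 0.6960·2 + (-0.6738)·0 = 1.3031.
u_3 = c_3 − 2.1372·q_1 − 1.3031·q_2 = (-1.2008, 0.9574, -0.3124, -0.5274).
‖u_3‖ = 1.6536, so q_3 = (-0.7262, 0.5790, -0.1889, -0.3189).
Qᵀb = (-3.2880, -3.7539, -2.4681).
Back-substitute: x_3 = -2.4681/1.6536 = -1.4926.
x_2 = (-3.7539 − 1.3031·(-1.4926))/3.6502 = -0.4955.
x_1 = (-3.2880 + 0.8220·(-0.4955) − 2.1372·(-1.4926))/6.0828 = -0.0831.

x = (-0.0831, -0.4955, -1.4926)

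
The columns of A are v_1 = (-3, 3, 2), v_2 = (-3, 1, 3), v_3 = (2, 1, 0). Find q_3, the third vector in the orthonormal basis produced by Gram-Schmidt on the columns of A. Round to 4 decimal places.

q_3 = (0.7220, 0.3094, 0.6189)

q_1 = v_1/‖v_1‖ = (-3, 3, 2)/4.6904 = (-0.6396, 0.6396, 0.4264).
r_{12} = q_1·v_2 = 3.8376.
u_2 = v_2 − 3.8376·q_1 = (-0.5455, -1.4545, 1.3636).
‖u_2‖ = 2.0671, so q_2 = (-0.2639, -0.7037, 0.6597).
r_{13} = q_1·v_3 = -0.6396; r_{23} = q_2·v_3 = -1.2314.
u_3 = v_3 + 0.6396·q_1 + 1.2314·q_2 = (1.2660, 0.5426, 1.0851).
‖u_3‖ = 1.7534, so q_3 = (0.7220, 0.3094, 0.6189).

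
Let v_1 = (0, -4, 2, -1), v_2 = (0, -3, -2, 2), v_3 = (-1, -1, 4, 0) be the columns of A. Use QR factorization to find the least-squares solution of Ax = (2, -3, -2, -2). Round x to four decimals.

x = (1.4082, -0.3899, -1.4360)

v_1 = (0, -4, 2, -1); ‖v_1‖ = 4.5826, so q_1 = (0.0000, -0.8729, 0.4364, -0.2182).
q_1·v_2 = 0.0000·0 + (-0.8729)·(-3) + 0.4364·(-2) + (-0.2182)·2 = 1.3093.
u_2 = v_2 − 1.3093·q_1 = (0.0000, -1.8571, -2.5714, 2.2857).
‖u_2‖ = 3.9097, so q_2 = (0.0000, -0.4750, -0.6577, 0.5846).
q_1·v_3 = 0.0000·(-1) + (-0.8729)·(-1) + 0.4364·4 + (-0.2182)·0 = 2.6186; q_2·v_3 = 0.0000·(-1) + (-0.4750)·(-1) + (-0.6577)·4 + 0.5846·0 = -2.1558.
u_3 = v_3 − 2.6186·q_1 + 2.1558·q_2 = (-1.0000, 0.2617, 1.4393, 1.8318).
‖u_3‖ = 2.5486, so q_3 = (-0.3924, 0.1027, 0.5647, 0.7187).
Qᵀb = (2.1822, 1.5712, -3.6597).
Back-substitute: x_3 = -3.6597/2.5486 = -1.4360.
x_2 = (1.5712 + 2.1558·(-1.4360))/3.9097 = -0.3899.
x_1 = (2.1822 − 1.3093·(-0.3899) − 2.6186·(-1.4360))/4.5826 = 1.4082.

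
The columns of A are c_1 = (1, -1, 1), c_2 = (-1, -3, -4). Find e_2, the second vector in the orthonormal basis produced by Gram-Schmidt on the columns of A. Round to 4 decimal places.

e_1 = c_1/‖c_1‖ = (1, -1, 1)/1.7321 = (0.5774, -0.5774, 0.5774).
r_{12} = e_1·c_2 = -1.1547.
u_2 = c_2 + 1.1547·e_1 = (-0.3333, -3.6667, -3.3333).
‖u_2‖ = 4.9666, so e_2 = (-0.0671, -0.7383, -0.6712).

e_2 = (-0.0671, -0.7383, -0.6712)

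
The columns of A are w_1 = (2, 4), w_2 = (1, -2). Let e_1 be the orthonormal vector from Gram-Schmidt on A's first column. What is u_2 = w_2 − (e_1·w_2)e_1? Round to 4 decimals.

e_1 = w_1/‖w_1‖ = (2, 4)/4.4721 = (0.4472, 0.8944).
r_{12} = e_1·w_2 = -1.3416.
u_2 = w_2 + 1.3416·e_1 = (1.6000, -0.8000).

u_2 = (1.6000, -0.8000)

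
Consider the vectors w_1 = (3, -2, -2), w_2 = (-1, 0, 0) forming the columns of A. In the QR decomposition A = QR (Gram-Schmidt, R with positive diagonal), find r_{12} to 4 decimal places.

r_{12} = -0.7276

w_1 = (3, -2, -2); ‖w_1‖ = 4.1231, so e_1 = (0.7276, -0.4851, -0.4851).
r_{12} = e_1·w_2 = -0.7276.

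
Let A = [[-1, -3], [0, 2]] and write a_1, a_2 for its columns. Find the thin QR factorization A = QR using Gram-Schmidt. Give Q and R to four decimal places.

Q = [[-1.0000, 0.0000], [0.0000, 1.0000]], R = [[1.0000, 3.0000], [0.0000, 2.0000]]

a_1 = (-1, 0); ‖a_1‖ = 1.0000, so q_1 = (-1.0000, 0.0000).
q_1·a_2 = (-1.0000)·(-3) + 0.0000·2 = 3.0000.
u_2 = a_2 − 3.0000·q_1 = (0.0000, 2.0000).
‖u_2‖ = 2.0000, so q_2 = (0.0000, 1.0000).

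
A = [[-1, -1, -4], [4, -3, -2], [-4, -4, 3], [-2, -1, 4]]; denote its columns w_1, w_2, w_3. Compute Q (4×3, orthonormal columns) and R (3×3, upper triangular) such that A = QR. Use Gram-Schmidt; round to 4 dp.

Q = [[-0.1644, -0.1600, -0.8666], [0.6576, -0.7414, 0.0703], [-0.6576, -0.6401, 0.0408], [-0.3288, -0.1227, 0.4924]], R = [[6.0828, 1.1508, -3.9456], [0.0000, 5.0671, -0.2880], [0.0000, 0.0000, 5.4175]]

w_1 = (-1, 4, -4, -2); ‖w_1‖ = 6.0828, so e_1 = (-0.1644, 0.6576, -0.6576, -0.3288).
e_1·w_2 = (-0.1644)·(-1) + 0.6576·(-3) + (-0.6576)·(-4) + (-0.3288)·(-1) = 1.1508.
u_2 = w_2 − 1.1508·e_1 = (-0.8108, -3.7568, -3.2432, -0.6216).
‖u_2‖ = 5.0671, so e_2 = (-0.1600, -0.7414, -0.6401, -0.1227).
e_1·w_3 = (-0.1644)·(-4) + 0.6576·(-2) + (-0.6576)·3 + (-0.3288)·4 = -3.9456; e_2·w_3 = (-0.1600)·(-4) + (-0.7414)·(-2) + (-0.6401)·3 + (-0.1227)·4 = -0.2880.
u_3 = w_3 + 3.9456·e_1 + 0.2880·e_2 = (-4.6947, 0.3811, 0.2211, 2.6674).
‖u_3‖ = 5.4175, so e_3 = (-0.8666, 0.0703, 0.0408, 0.4924).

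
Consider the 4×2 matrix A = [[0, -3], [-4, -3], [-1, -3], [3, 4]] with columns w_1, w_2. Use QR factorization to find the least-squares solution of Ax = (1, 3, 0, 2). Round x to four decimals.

w_1 = (0, -4, -1, 3); ‖w_1‖ = 5.0990, so e_1 = (0.0000, -0.7845, -0.1961, 0.5883).
e_1·w_2 = 0.0000·(-3) + (-0.7845)·(-3) + (-0.1961)·(-3) + 0.5883·4 = 5.2951.
u_2 = w_2 − 5.2951·e_1 = (-3.0000, 1.1538, -1.9615, 0.8846).
‖u_2‖ = 3.8680, so e_2 = (-0.7756, 0.2983, -0.5071, 0.2287).
Qᵀb = (-1.1767, 0.5767).
Back-substitute: x_2 = 0.5767/3.8680 = 0.1491.
x_1 = (-1.1767 − 5.2951·0.1491)/5.0990 = -0.3856.

x = (-0.3856, 0.1491)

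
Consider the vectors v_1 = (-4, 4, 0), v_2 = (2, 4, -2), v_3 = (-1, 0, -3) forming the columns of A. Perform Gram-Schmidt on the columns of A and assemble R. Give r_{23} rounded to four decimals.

r_{23} = 0.6396

v_1 = (-4, 4, 0); ‖v_1‖ = 5.6569, so e_1 = (-0.7071, 0.7071, 0.0000).
e_1·v_2 = (-0.7071)·2 + 0.7071·4 + 0.0000·(-2) = 1.4142.
u_2 = v_2 − 1.4142·e_1 = (3.0000, 3.0000, -2.0000).
‖u_2‖ = 4.6904, so e_2 = (0.6396, 0.6396, -0.4264).
r_{23} = e_2·v_3 = 0.6396.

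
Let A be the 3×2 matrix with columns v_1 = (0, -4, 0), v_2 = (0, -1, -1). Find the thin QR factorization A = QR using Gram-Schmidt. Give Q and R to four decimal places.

Q = [[0.0000, 0.0000], [-1.0000, 0.0000], [0.0000, -1.0000]], R = [[4.0000, 1.0000], [0.0000, 1.0000]]

q_1 = v_1/‖v_1‖ = (0, -4, 0)/4.0000 = (0.0000, -1.0000, 0.0000).
r_{12} = q_1·v_2 = 1.0000.
u_2 = v_2 − 1.0000·q_1 = (0.0000, 0.0000, -1.0000).
‖u_2‖ = 1.0000, so q_2 = (0.0000, 0.0000, -1.0000).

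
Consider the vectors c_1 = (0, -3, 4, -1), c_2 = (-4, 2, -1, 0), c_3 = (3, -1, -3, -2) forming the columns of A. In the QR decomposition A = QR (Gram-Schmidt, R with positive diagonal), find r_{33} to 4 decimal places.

r_{33} = 3.1916

c_1 = (0, -3, 4, -1); ‖c_1‖ = 5.0990, so e_1 = (0.0000, -0.5883, 0.7845, -0.1961).
e_1·c_2 = 0.0000·(-4) + (-0.5883)·2 + 0.7845·(-1) + (-0.1961)·0 = -1.9612.
u_2 = c_2 + 1.9612·e_1 = (-4.0000, 0.8462, 0.5385, -0.3846).
‖u_2‖ = 4.1417, so e_2 = (-0.9658, 0.2043, 0.1300, -0.0929).
e_1·c_3 = 0.0000·3 + (-0.5883)·(-1) + 0.7845·(-3) + (-0.1961)·(-2) = -1.3728; e_2·c_3 = (-0.9658)·3 + 0.2043·(-1) + 0.1300·(-3) + (-0.0929)·(-2) = -3.3059.
u_3 = c_3 + 1.3728·e_1 + 3.3059·e_2 = (-0.1928, -1.1323, -1.4933, -2.5762).
r_{33} = ‖u_3‖ = 3.1916.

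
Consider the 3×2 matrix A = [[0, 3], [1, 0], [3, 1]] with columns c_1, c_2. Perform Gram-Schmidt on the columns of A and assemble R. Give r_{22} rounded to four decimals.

r_{22} = 3.0166

c_1 = (0, 1, 3); ‖c_1‖ = 3.1623, so e_1 = (0.0000, 0.3162, 0.9487).
e_1·c_2 = 0.0000·3 + 0.3162·0 + 0.9487·1 = 0.9487.
u_2 = c_2 − 0.9487·e_1 = (3.0000, -0.3000, 0.1000).
r_{22} = ‖u_2‖ = 3.0166.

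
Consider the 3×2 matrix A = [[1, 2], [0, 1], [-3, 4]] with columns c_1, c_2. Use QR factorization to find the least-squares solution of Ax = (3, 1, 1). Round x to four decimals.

c_1 = (1, 0, -3); ‖c_1‖ = 3.1623, so q_1 = (0.3162, 0.0000, -0.9487).
q_1·c_2 = 0.3162·2 + 0.0000·1 + (-0.9487)·4 = -3.1623.
u_2 = c_2 + 3.1623·q_1 = (3.0000, 1.0000, 1.0000).
‖u_2‖ = 3.3166, so q_2 = (0.9045, 0.3015, 0.3015).
Qᵀb = (0.0000, 3.3166).
Back-substitute: x_2 = 3.3166/3.3166 = 1.0000.
x_1 = (0.0000 + 3.1623·1.0000)/3.1623 = 1.0000.

x = (1.0000, 1.0000)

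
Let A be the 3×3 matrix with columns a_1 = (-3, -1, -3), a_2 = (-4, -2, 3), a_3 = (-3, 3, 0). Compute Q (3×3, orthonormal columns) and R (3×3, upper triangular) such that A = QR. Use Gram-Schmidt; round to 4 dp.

a_1 = (-3, -1, -3); ‖a_1‖ = 4.3589, so q_1 = (-0.6882, -0.2294, -0.6882).
q_1·a_2 = (-0.6882)·(-4) + (-0.2294)·(-2) + (-0.6882)·3 = 1.1471.
u_2 = a_2 − 1.1471·q_1 = (-3.2105, -1.7368, 3.7895).
‖u_2‖ = 5.2616, so q_2 = (-0.6102, -0.3301, 0.7202).
q_1·a_3 = (-0.6882)·(-3) + (-0.2294)·3 + (-0.6882)·0 = 1.3765; q_2·a_3 = (-0.6102)·(-3) + (-0.3301)·3 + 0.7202·0 = 0.8403.
u_3 = a_3 − 1.3765·q_1 − 0.8403·q_2 = (-1.5399, 3.5932, 0.3422).
‖u_3‖ = 3.9242, so q_3 = (-0.3924, 0.9156, 0.0872).

Q = [[-0.6882, -0.6102, -0.3924], [-0.2294, -0.3301, 0.9156], [-0.6882, 0.7202, 0.0872]], R = [[4.3589, 1.1471, 1.3765], [0.0000, 5.2616, 0.8403], [0.0000, 0.0000, 3.9242]]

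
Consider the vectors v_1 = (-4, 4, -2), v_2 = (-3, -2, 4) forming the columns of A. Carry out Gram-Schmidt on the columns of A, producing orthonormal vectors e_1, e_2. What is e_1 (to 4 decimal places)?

v_1 = (-4, 4, -2); ‖v_1‖ = 6.0000, so e_1 = (-0.6667, 0.6667, -0.3333).

e_1 = (-0.6667, 0.6667, -0.3333)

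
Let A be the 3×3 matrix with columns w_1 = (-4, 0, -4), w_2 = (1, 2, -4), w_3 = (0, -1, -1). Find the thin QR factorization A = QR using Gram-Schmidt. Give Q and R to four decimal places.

q_1 = w_1/‖w_1‖ = (-4, 0, -4)/5.6569 = (-0.7071, 0.0000, -0.7071).
r_{12} = q_1·w_2 = 2.1213.
u_2 = w_2 − 2.1213·q_1 = (2.5000, 2.0000, -2.5000).
‖u_2‖ = 4.0620, so q_2 = (0.6155, 0.4924, -0.6155).
r_{13} = q_1·w_3 = 0.7071; r_{23} = q_2·w_3 = 0.1231.
u_3 = w_3 − 0.7071·q_1 − 0.1231·q_2 = (0.4242, -1.0606, -0.4242).
‖u_3‖ = 1.2185, so q_3 = (0.3482, -0.8704, -0.3482).

Q = [[-0.7071, 0.6155, 0.3482], [0.0000, 0.4924, -0.8704], [-0.7071, -0.6155, -0.3482]], R = [[5.6569, 2.1213, 0.7071], [0.0000, 4.0620, 0.1231], [0.0000, 0.0000, 1.2185]]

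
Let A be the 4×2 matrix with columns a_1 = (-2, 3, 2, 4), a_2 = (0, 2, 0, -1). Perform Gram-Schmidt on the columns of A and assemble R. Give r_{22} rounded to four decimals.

a_1 = (-2, 3, 2, 4); ‖a_1‖ = 5.7446, so e_1 = (-0.3482, 0.5222, 0.3482, 0.6963).
e_1·a_2 = (-0.3482)·0 + 0.5222·2 + 0.3482·0 + 0.6963·(-1) = 0.3482.
u_2 = a_2 − 0.3482·e_1 = (0.1212, 1.8182, -0.1212, -1.2424).
r_{22} = ‖u_2‖ = 2.2088.

r_{22} = 2.2088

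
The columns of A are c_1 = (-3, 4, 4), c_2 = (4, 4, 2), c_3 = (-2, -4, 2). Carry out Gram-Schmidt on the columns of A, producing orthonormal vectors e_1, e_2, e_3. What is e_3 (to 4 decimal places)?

c_1 = (-3, 4, 4); ‖c_1‖ = 6.4031, so e_1 = (-0.4685, 0.6247, 0.6247).
e_1·c_2 = (-0.4685)·4 + 0.6247·4 + 0.6247·2 = 1.8741.
u_2 = c_2 − 1.8741·e_1 = (4.8780, 2.8293, 0.8293).
‖u_2‖ = 5.6998, so e_2 = (0.8558, 0.4964, 0.1455).
e_1·c_3 = (-0.4685)·(-2) + 0.6247·(-4) + 0.6247·2 = -0.3123; e_2·c_3 = 0.8558·(-2) + 0.4964·(-4) + 0.1455·2 = -3.4062.
u_3 = c_3 + 0.3123·e_1 + 3.4062·e_2 = (0.7688, -2.1141, 2.6907).
‖u_3‖ = 3.5072, so e_3 = (0.2192, -0.6028, 0.7672).

e_3 = (0.2192, -0.6028, 0.7672)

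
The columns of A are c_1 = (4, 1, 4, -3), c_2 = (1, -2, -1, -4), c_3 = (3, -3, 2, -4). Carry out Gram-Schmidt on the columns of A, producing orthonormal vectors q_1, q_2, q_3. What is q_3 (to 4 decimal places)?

c_1 = (4, 1, 4, -3); ‖c_1‖ = 6.4807, so q_1 = (0.6172, 0.1543, 0.6172, -0.4629).
q_1·c_2 = 0.6172·1 + 0.1543·(-2) + 0.6172·(-1) + (-0.4629)·(-4) = 1.5430.
u_2 = c_2 − 1.5430·q_1 = (0.0476, -2.2381, -1.9524, -3.2857).
‖u_2‖ = 4.4293, so q_2 = (0.0108, -0.5053, -0.4408, -0.7418).
q_1·c_3 = 0.6172·3 + 0.1543·(-3) + 0.6172·2 + (-0.4629)·(-4) = 4.4748; q_2·c_3 = 0.0108·3 + (-0.5053)·(-3) + (-0.4408)·2 + (-0.7418)·(-4) = 3.6338.
u_3 = c_3 − 4.4748·q_1 − 3.6338·q_2 = (0.1990, -1.8544, 0.8398, 0.7670).
‖u_3‖ = 2.1845, so q_3 = (0.0911, -0.8489, 0.3844, 0.3511).

q_3 = (0.0911, -0.8489, 0.3844, 0.3511)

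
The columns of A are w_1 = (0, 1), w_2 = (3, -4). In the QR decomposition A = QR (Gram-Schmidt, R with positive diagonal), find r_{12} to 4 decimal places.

w_1 = (0, 1); ‖w_1‖ = 1.0000, so e_1 = (0.0000, 1.0000).
r_{12} = e_1·w_2 = -4.0000.

r_{12} = -4.0000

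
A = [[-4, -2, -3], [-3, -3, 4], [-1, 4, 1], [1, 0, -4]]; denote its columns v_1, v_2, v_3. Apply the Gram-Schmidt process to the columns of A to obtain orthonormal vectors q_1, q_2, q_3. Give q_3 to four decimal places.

v_1 = (-4, -3, -1, 1); ‖v_1‖ = 5.1962, so q_1 = (-0.7698, -0.5774, -0.1925, 0.1925).
q_1·v_2 = (-0.7698)·(-2) + (-0.5774)·(-3) + (-0.1925)·4 + 0.1925·0 = 2.5019.
u_2 = v_2 − 2.5019·q_1 = (-0.0741, -1.5556, 4.4815, -0.4815).
‖u_2‖ = 4.7687, so q_2 = (-0.0155, -0.3262, 0.9398, -0.1010).
q_1·v_3 = (-0.7698)·(-3) + (-0.5774)·4 + (-0.1925)·1 + 0.1925·(-4) = -0.9623; q_2·v_3 = (-0.0155)·(-3) + (-0.3262)·4 + 0.9398·1 + (-0.1010)·(-4) = 0.0854.
u_3 = v_3 + 0.9623·q_1 − 0.0854·q_2 = (-3.7394, 3.4723, 0.7345, -3.8062).
‖u_3‖ = 6.4083, so q_3 = (-0.5835, 0.5418, 0.1146, -0.5939).

q_3 = (-0.5835, 0.5418, 0.1146, -0.5939)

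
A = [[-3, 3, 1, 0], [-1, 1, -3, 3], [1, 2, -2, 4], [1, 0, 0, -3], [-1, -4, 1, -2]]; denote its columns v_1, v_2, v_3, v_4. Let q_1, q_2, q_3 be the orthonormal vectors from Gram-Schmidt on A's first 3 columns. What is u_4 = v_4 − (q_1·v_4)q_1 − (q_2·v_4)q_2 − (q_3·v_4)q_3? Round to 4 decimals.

u_4 = (-0.2905, -0.8828, 1.2794, -2.8327, 0.2011)

v_1 = (-3, -1, 1, 1, -1); ‖v_1‖ = 3.6056, so q_1 = (-0.8321, -0.2774, 0.2774, 0.2774, -0.2774).
q_1·v_2 = (-0.8321)·3 + (-0.2774)·1 + 0.2774·2 + 0.2774·0 + (-0.2774)·(-4) = -1.1094.
u_2 = v_2 + 1.1094·q_1 = (2.0769, 0.6923, 2.3077, 0.3077, -4.3077).
‖u_2‖ = 5.3637, so q_2 = (0.3872, 0.1291, 0.4302, 0.0574, -0.8031).
q_1·v_3 = (-0.8321)·1 + (-0.2774)·(-3) + 0.2774·(-2) + 0.2774·0 + (-0.2774)·1 = -0.8321; q_2·v_3 = 0.3872·1 + 0.1291·(-3) + 0.4302·(-2) + 0.0574·0 + (-0.8031)·1 = -1.6636.
u_3 = v_3 + 0.8321·q_1 + 1.6636·q_2 = (0.9519, -3.0160, -1.0535, 0.3262, -0.5668).
‖u_3‖ = 3.3971, so q_3 = (0.2802, -0.8878, -0.3101, 0.0960, -0.1669).
q_1·v_4 = (-0.8321)·0 + (-0.2774)·3 + 0.2774·4 + 0.2774·(-3) + (-0.2774)·(-2) = 0.0000; q_2·v_4 = 0.3872·0 + 0.1291·3 + 0.4302·4 + 0.0574·(-3) + (-0.8031)·(-2) = 3.5423; q_3·v_4 = 0.2802·0 + (-0.8878)·3 + (-0.3101)·4 + 0.0960·(-3) + (-0.1669)·(-2) = -3.8583.
u_4 = v_4 + 0.0000·q_1 − 3.5423·q_2 + 3.8583·q_3 = (-0.2905, -0.8828, 1.2794, -2.8327, 0.2011).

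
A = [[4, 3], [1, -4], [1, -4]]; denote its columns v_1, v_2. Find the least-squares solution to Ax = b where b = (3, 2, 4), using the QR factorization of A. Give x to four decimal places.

q_1 = v_1/‖v_1‖ = (4, 1, 1)/4.2426 = (0.9428, 0.2357, 0.2357).
r_{12} = q_1·v_2 = 0.9428.
u_2 = v_2 − 0.9428·q_1 = (2.1111, -4.2222, -4.2222).
‖u_2‖ = 6.3333, so q_2 = (0.3333, -0.6667, -0.6667).
Qᵀb = (4.2426, -3.0000).
Back-substitute: x_2 = -3.0000/6.3333 = -0.4737.
x_1 = (4.2426 − 0.9428·(-0.4737))/4.2426 = 1.1053.

x = (1.1053, -0.4737)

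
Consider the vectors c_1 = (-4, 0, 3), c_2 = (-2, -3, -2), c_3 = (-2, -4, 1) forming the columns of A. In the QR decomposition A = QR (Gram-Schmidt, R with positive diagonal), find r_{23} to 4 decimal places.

c_1 = (-4, 0, 3); ‖c_1‖ = 5.0000, so q_1 = (-0.8000, 0.0000, 0.6000).
q_1·c_2 = (-0.8000)·(-2) + 0.0000·(-3) + 0.6000·(-2) = 0.4000.
u_2 = c_2 − 0.4000·q_1 = (-1.6800, -3.0000, -2.2400).
‖u_2‖ = 4.1037, so q_2 = (-0.4094, -0.7311, -0.5459).
r_{23} = q_2·c_3 = 3.1971.

r_{23} = 3.1971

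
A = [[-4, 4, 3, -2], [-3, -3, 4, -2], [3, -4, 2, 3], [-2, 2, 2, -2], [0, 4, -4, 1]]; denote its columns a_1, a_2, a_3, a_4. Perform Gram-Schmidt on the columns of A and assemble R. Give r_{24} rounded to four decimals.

a_1 = (-4, -3, 3, -2, 0); ‖a_1‖ = 6.1644, so e_1 = (-0.6489, -0.4867, 0.4867, -0.3244, 0.0000).
e_1·a_2 = (-0.6489)·4 + (-0.4867)·(-3) + 0.4867·(-4) + (-0.3244)·2 + 0.0000·4 = -3.7311.
u_2 = a_2 + 3.7311·e_1 = (1.5789, -4.8158, -2.1842, 0.7895, 4.0000).
‖u_2‖ = 6.8614, so e_2 = (0.2301, -0.7019, -0.3183, 0.1151, 0.5830).
r_{24} = e_2·a_4 = 0.3413.

r_{24} = 0.3413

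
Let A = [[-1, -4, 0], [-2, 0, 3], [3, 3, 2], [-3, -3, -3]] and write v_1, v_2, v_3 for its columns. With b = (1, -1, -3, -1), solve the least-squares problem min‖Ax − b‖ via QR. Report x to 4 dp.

e_1 = v_1/‖v_1‖ = (-1, -2, 3, -3)/4.7958 = (-0.2085, -0.4170, 0.6255, -0.6255).
r_{12} = e_1·v_2 = 4.5873.
u_2 = v_2 − 4.5873·e_1 = (-3.0435, 1.9130, 0.1304, -0.1304).
‖u_2‖ = 3.5995, so e_2 = (-0.8455, 0.5315, 0.0362, -0.0362).
r_{13} = e_1·v_3 = 1.8766; r_{23} = e_2·v_3 = 1.7756.
u_3 = v_3 − 1.8766·e_1 − 1.7756·e_2 = (1.8926, 2.8389, 0.7617, -1.7617).
‖u_3‖ = 3.9148, so e_3 = (0.4835, 0.7252, 0.1946, -0.4500).
Qᵀb = (-1.0426, -1.4495, -0.3754).
Back-substitute: x_3 = -0.3754/3.9148 = -0.0959.
x_2 = (-1.4495 − 1.7756·(-0.0959))/3.5995 = -0.3554.
x_1 = (-1.0426 − 4.5873·(-0.3554) − 1.8766·(-0.0959))/4.7958 = 0.1601.

x = (0.1601, -0.3554, -0.0959)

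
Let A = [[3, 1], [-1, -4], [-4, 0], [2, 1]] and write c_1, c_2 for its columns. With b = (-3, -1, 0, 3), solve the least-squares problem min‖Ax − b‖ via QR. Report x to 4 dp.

x = (-0.1569, 0.3007)

c_1 = (3, -1, -4, 2); ‖c_1‖ = 5.4772, so q_1 = (0.5477, -0.1826, -0.7303, 0.3651).
q_1·c_2 = 0.5477·1 + (-0.1826)·(-4) + (-0.7303)·0 + 0.3651·1 = 1.6432.
u_2 = c_2 − 1.6432·q_1 = (0.1000, -3.7000, 1.2000, 0.4000).
‖u_2‖ = 3.9115, so q_2 = (0.0256, -0.9459, 0.3068, 0.1023).
Qᵀb = (-0.3651, 1.1760).
Back-substitute: x_2 = 1.1760/3.9115 = 0.3007.
x_1 = (-0.3651 − 1.6432·0.3007)/5.4772 = -0.1569.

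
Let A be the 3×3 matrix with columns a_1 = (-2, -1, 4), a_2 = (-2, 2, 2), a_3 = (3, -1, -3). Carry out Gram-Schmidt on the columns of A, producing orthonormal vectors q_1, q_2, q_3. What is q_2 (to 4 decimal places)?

q_1 = a_1/‖a_1‖ = (-2, -1, 4)/4.5826 = (-0.4364, -0.2182, 0.8729).
r_{12} = q_1·a_2 = 2.1822.
u_2 = a_2 − 2.1822·q_1 = (-1.0476, 2.4762, 0.0952).
‖u_2‖ = 2.6904, so q_2 = (-0.3894, 0.9204, 0.0354).

q_2 = (-0.3894, 0.9204, 0.0354)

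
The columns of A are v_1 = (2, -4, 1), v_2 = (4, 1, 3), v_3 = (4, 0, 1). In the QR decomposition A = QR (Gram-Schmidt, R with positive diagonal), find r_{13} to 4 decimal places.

r_{13} = 1.9640

v_1 = (2, -4, 1); ‖v_1‖ = 4.5826, so e_1 = (0.4364, -0.8729, 0.2182).
r_{13} = e_1·v_3 = 1.9640.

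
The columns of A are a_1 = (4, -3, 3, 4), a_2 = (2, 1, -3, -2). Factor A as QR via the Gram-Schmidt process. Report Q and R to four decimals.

q_1 = a_1/‖a_1‖ = (4, -3, 3, 4)/7.0711 = (0.5657, -0.4243, 0.4243, 0.5657).
r_{12} = q_1·a_2 = -1.6971.
u_2 = a_2 + 1.6971·q_1 = (2.9600, 0.2800, -2.2800, -1.0400).
‖u_2‖ = 3.8884, so q_2 = (0.7612, 0.0720, -0.5864, -0.2675).

Q = [[0.5657, 0.7612], [-0.4243, 0.0720], [0.4243, -0.5864], [0.5657, -0.2675]], R = [[7.0711, -1.6971], [0.0000, 3.8884]]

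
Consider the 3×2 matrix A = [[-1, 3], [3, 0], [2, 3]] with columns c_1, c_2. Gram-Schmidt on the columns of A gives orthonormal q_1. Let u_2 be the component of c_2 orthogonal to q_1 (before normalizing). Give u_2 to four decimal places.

q_1 = c_1/‖c_1‖ = (-1, 3, 2)/3.7417 = (-0.2673, 0.8018, 0.5345).
r_{12} = q_1·c_2 = 0.8018.
u_2 = c_2 − 0.8018·q_1 = (3.2143, -0.6429, 2.5714).

u_2 = (3.2143, -0.6429, 2.5714)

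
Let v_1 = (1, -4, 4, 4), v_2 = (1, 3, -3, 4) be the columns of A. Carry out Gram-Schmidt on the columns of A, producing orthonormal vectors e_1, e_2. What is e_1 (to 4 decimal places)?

e_1 = (0.1429, -0.5714, 0.5714, 0.5714)

v_1 = (1, -4, 4, 4); ‖v_1‖ = 7.0000, so e_1 = (0.1429, -0.5714, 0.5714, 0.5714).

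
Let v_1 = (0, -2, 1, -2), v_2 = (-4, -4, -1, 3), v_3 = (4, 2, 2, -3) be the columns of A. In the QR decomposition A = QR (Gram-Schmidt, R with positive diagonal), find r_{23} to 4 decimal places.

r_{23} = -5.4764

v_1 = (0, -2, 1, -2); ‖v_1‖ = 3.0000, so e_1 = (0.0000, -0.6667, 0.3333, -0.6667).
e_1·v_2 = 0.0000·(-4) + (-0.6667)·(-4) + 0.3333·(-1) + (-0.6667)·3 = 0.3333.
u_2 = v_2 − 0.3333·e_1 = (-4.0000, -3.7778, -1.1111, 3.2222).
‖u_2‖ = 6.4722, so e_2 = (-0.6180, -0.5837, -0.1717, 0.4979).
r_{23} = e_2·v_3 = -5.4764.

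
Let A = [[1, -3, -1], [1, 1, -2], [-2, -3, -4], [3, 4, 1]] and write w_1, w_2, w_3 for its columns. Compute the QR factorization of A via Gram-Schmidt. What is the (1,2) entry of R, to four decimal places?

r_{12} = 4.1312

w_1 = (1, 1, -2, 3); ‖w_1‖ = 3.8730, so q_1 = (0.2582, 0.2582, -0.5164, 0.7746).
r_{12} = q_1·w_2 = 4.1312.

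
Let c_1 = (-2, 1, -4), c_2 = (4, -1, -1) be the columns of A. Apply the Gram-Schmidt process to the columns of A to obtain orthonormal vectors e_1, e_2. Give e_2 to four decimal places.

e_2 = (0.8595, -0.1858, -0.4762)

c_1 = (-2, 1, -4); ‖c_1‖ = 4.5826, so e_1 = (-0.4364, 0.2182, -0.8729).
e_1·c_2 = (-0.4364)·4 + 0.2182·(-1) + (-0.8729)·(-1) = -1.0911.
u_2 = c_2 + 1.0911·e_1 = (3.5238, -0.7619, -1.9524).
‖u_2‖ = 4.0999, so e_2 = (0.8595, -0.1858, -0.4762).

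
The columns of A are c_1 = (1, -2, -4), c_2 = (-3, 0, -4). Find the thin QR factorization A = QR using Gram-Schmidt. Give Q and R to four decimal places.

Q = [[0.2182, -0.8790], [-0.4364, 0.3007], [-0.8729, -0.3701]], R = [[4.5826, 2.8368], [0.0000, 4.1173]]

c_1 = (1, -2, -4); ‖c_1‖ = 4.5826, so e_1 = (0.2182, -0.4364, -0.8729).
e_1·c_2 = 0.2182·(-3) + (-0.4364)·0 + (-0.8729)·(-4) = 2.8368.
u_2 = c_2 − 2.8368·e_1 = (-3.6190, 1.2381, -1.5238).
‖u_2‖ = 4.1173, so e_2 = (-0.8790, 0.3007, -0.3701).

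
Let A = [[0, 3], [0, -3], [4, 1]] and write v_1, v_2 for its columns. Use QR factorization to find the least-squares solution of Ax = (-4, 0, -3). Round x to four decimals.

v_1 = (0, 0, 4); ‖v_1‖ = 4.0000, so q_1 = (0.0000, 0.0000, 1.0000).
q_1·v_2 = 0.0000·3 + 0.0000·(-3) + 1.0000·1 = 1.0000.
u_2 = v_2 − 1.0000·q_1 = (3.0000, -3.0000, 0.0000).
‖u_2‖ = 4.2426, so q_2 = (0.7071, -0.7071, 0.0000).
Qᵀb = (-3.0000, -2.8284).
Back-substitute: x_2 = -2.8284/4.2426 = -0.6667.
x_1 = (-3.0000 − 1.0000·(-0.6667))/4.0000 = -0.5833.

x = (-0.5833, -0.6667)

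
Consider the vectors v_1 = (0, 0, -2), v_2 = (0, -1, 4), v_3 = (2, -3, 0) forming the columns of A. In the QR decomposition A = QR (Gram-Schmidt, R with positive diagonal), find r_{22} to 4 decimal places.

v_1 = (0, 0, -2); ‖v_1‖ = 2.0000, so e_1 = (0.0000, 0.0000, -1.0000).
e_1·v_2 = 0.0000·0 + 0.0000·(-1) + (-1.0000)·4 = -4.0000.
u_2 = v_2 + 4.0000·e_1 = (0.0000, -1.0000, 0.0000).
r_{22} = ‖u_2‖ = 1.0000.

r_{22} = 1.0000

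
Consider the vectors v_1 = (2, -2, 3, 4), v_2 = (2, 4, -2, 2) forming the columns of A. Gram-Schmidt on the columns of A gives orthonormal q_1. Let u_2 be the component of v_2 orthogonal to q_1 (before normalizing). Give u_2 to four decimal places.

u_2 = (2.1212, 3.8788, -1.8182, 2.2424)

q_1 = v_1/‖v_1‖ = (2, -2, 3, 4)/5.7446 = (0.3482, -0.3482, 0.5222, 0.6963).
r_{12} = q_1·v_2 = -0.3482.
u_2 = v_2 + 0.3482·q_1 = (2.1212, 3.8788, -1.8182, 2.2424).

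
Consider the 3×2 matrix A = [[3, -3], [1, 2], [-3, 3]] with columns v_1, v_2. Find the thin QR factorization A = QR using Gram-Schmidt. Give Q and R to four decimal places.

Q = [[0.6882, -0.1622], [0.2294, 0.9733], [-0.6882, 0.1622]], R = [[4.3589, -3.6707], [0.0000, 2.9200]]

q_1 = v_1/‖v_1‖ = (3, 1, -3)/4.3589 = (0.6882, 0.2294, -0.6882).
r_{12} = q_1·v_2 = -3.6707.
u_2 = v_2 + 3.6707·q_1 = (-0.4737, 2.8421, 0.4737).
‖u_2‖ = 2.9200, so q_2 = (-0.1622, 0.9733, 0.1622).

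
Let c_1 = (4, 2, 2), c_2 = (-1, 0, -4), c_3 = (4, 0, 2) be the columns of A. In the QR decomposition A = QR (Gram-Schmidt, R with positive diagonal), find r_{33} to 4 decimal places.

c_1 = (4, 2, 2); ‖c_1‖ = 4.8990, so q_1 = (0.8165, 0.4082, 0.4082).
q_1·c_2 = 0.8165·(-1) + 0.4082·0 + 0.4082·(-4) = -2.4495.
u_2 = c_2 + 2.4495·q_1 = (1.0000, 1.0000, -3.0000).
‖u_2‖ = 3.3166, so q_2 = (0.3015, 0.3015, -0.9045).
q_1·c_3 = 0.8165·4 + 0.4082·0 + 0.4082·2 = 4.0825; q_2·c_3 = 0.3015·4 + 0.3015·0 + (-0.9045)·2 = -0.6030.
u_3 = c_3 − 4.0825·q_1 + 0.6030·q_2 = (0.8485, -1.4848, -0.2121).
r_{33} = ‖u_3‖ = 1.7233.

r_{33} = 1.7233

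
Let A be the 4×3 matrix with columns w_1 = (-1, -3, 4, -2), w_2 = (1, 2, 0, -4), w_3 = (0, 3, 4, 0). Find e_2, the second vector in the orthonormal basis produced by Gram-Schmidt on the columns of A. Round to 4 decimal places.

e_2 = (0.2257, 0.4586, -0.0291, -0.8590)

w_1 = (-1, -3, 4, -2); ‖w_1‖ = 5.4772, so e_1 = (-0.1826, -0.5477, 0.7303, -0.3651).
e_1·w_2 = (-0.1826)·1 + (-0.5477)·2 + 0.7303·0 + (-0.3651)·(-4) = 0.1826.
u_2 = w_2 − 0.1826·e_1 = (1.0333, 2.1000, -0.1333, -3.9333).
‖u_2‖ = 4.5789, so e_2 = (0.2257, 0.4586, -0.0291, -0.8590).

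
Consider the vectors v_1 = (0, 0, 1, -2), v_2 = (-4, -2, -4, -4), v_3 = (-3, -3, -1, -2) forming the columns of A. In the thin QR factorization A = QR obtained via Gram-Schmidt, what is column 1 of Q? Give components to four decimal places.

q_1 = (0.0000, 0.0000, 0.4472, -0.8944)

q_1 = v_1/‖v_1‖ = (0, 0, 1, -2)/2.2361 = (0.0000, 0.0000, 0.4472, -0.8944).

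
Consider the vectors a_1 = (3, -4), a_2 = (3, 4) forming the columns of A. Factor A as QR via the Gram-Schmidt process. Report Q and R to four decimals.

a_1 = (3, -4); ‖a_1‖ = 5.0000, so e_1 = (0.6000, -0.8000).
e_1·a_2 = 0.6000·3 + (-0.8000)·4 = -1.4000.
u_2 = a_2 + 1.4000·e_1 = (3.8400, 2.8800).
‖u_2‖ = 4.8000, so e_2 = (0.8000, 0.6000).

Q = [[0.6000, 0.8000], [-0.8000, 0.6000]], R = [[5.0000, -1.4000], [0.0000, 4.8000]]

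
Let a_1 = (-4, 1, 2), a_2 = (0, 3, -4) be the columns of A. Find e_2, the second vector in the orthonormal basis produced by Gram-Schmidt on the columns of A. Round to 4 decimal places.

e_1 = a_1/‖a_1‖ = (-4, 1, 2)/4.5826 = (-0.8729, 0.2182, 0.4364).
r_{12} = e_1·a_2 = -1.0911.
u_2 = a_2 + 1.0911·e_1 = (-0.9524, 3.2381, -3.5238).
‖u_2‖ = 4.8795, so e_2 = (-0.1952, 0.6636, -0.7222).

e_2 = (-0.1952, 0.6636, -0.7222)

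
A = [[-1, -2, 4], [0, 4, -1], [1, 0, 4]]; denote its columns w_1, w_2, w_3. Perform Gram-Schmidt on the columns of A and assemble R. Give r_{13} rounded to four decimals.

r_{13} = 0.0000

w_1 = (-1, 0, 1); ‖w_1‖ = 1.4142, so e_1 = (-0.7071, 0.0000, 0.7071).
r_{13} = e_1·w_3 = 0.0000.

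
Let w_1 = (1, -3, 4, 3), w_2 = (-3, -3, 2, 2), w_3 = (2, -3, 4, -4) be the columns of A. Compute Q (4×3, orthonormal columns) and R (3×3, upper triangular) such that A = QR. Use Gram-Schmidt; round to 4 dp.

Q = [[0.1690, -0.9356, 0.0341], [-0.5071, -0.3368, -0.3654], [0.6761, -0.0748, 0.3605], [0.5071, 0.0748, -0.8575]], R = [[5.9161, 3.3806, 2.5355], [0.0000, 3.8173, -1.4595], [0.0000, 0.0000, 6.0367]]

e_1 = w_1/‖w_1‖ = (1, -3, 4, 3)/5.9161 = (0.1690, -0.5071, 0.6761, 0.5071).
r_{12} = e_1·w_2 = 3.3806.
u_2 = w_2 − 3.3806·e_1 = (-3.5714, -1.2857, -0.2857, 0.2857).
‖u_2‖ = 3.8173, so e_2 = (-0.9356, -0.3368, -0.0748, 0.0748).
r_{13} = e_1·w_3 = 2.5355; r_{23} = e_2·w_3 = -1.4595.
u_3 = w_3 − 2.5355·e_1 + 1.4595·e_2 = (0.2059, -2.2059, 2.1765, -5.1765).
‖u_3‖ = 6.0367, so e_3 = (0.0341, -0.3654, 0.3605, -0.8575).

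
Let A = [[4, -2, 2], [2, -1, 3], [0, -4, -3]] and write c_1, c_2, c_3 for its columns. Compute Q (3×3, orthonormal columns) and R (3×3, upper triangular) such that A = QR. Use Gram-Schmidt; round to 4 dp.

c_1 = (4, 2, 0); ‖c_1‖ = 4.4721, so e_1 = (0.8944, 0.4472, 0.0000).
e_1·c_2 = 0.8944·(-2) + 0.4472·(-1) + 0.0000·(-4) = -2.2361.
u_2 = c_2 + 2.2361·e_1 = (0.0000, 0.0000, -4.0000).
‖u_2‖ = 4.0000, so e_2 = (0.0000, 0.0000, -1.0000).
e_1·c_3 = 0.8944·2 + 0.4472·3 + 0.0000·(-3) = 3.1305; e_2·c_3 = 0.0000·2 + 0.0000·3 + (-1.0000)·(-3) = 3.0000.
u_3 = c_3 − 3.1305·e_1 − 3.0000·e_2 = (-0.8000, 1.6000, 0.0000).
‖u_3‖ = 1.7889, so e_3 = (-0.4472, 0.8944, 0.0000).

Q = [[0.8944, 0.0000, -0.4472], [0.4472, 0.0000, 0.8944], [0.0000, -1.0000, 0.0000]], R = [[4.4721, -2.2361, 3.1305], [0.0000, 4.0000, 3.0000], [0.0000, 0.0000, 1.7889]]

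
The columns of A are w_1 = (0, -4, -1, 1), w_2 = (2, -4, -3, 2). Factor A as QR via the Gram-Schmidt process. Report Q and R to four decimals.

e_1 = w_1/‖w_1‖ = (0, -4, -1, 1)/4.2426 = (0.0000, -0.9428, -0.2357, 0.2357).
r_{12} = e_1·w_2 = 4.9497.
u_2 = w_2 − 4.9497·e_1 = (2.0000, 0.6667, -1.8333, 0.8333).
‖u_2‖ = 2.9155, so e_2 = (0.6860, 0.2287, -0.6288, 0.2858).

Q = [[0.0000, 0.6860], [-0.9428, 0.2287], [-0.2357, -0.6288], [0.2357, 0.2858]], R = [[4.2426, 4.9497], [0.0000, 2.9155]]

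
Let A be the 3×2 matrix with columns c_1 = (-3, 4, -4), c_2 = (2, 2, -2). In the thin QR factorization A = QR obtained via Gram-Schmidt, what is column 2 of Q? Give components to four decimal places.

e_2 = (0.8835, 0.3313, -0.3313)

c_1 = (-3, 4, -4); ‖c_1‖ = 6.4031, so e_1 = (-0.4685, 0.6247, -0.6247).
e_1·c_2 = (-0.4685)·2 + 0.6247·2 + (-0.6247)·(-2) = 1.5617.
u_2 = c_2 − 1.5617·e_1 = (2.7317, 1.0244, -1.0244).
‖u_2‖ = 3.0921, so e_2 = (0.8835, 0.3313, -0.3313).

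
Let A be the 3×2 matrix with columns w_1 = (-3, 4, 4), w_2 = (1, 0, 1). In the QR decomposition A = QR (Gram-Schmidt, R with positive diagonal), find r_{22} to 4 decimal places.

w_1 = (-3, 4, 4); ‖w_1‖ = 6.4031, so q_1 = (-0.4685, 0.6247, 0.6247).
q_1·w_2 = (-0.4685)·1 + 0.6247·0 + 0.6247·1 = 0.1562.
u_2 = w_2 − 0.1562·q_1 = (1.0732, -0.0976, 0.9024).
r_{22} = ‖u_2‖ = 1.4056.

r_{22} = 1.4056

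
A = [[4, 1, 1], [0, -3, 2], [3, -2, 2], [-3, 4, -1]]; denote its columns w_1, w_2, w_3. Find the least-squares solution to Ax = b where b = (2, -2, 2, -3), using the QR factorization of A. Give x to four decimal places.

x = (1.0227, -0.3409, -1.2727)

w_1 = (4, 0, 3, -3); ‖w_1‖ = 5.8310, so q_1 = (0.6860, 0.0000, 0.5145, -0.5145).
q_1·w_2 = 0.6860·1 + 0.0000·(-3) + 0.5145·(-2) + (-0.5145)·4 = -2.4010.
u_2 = w_2 + 2.4010·q_1 = (2.6471, -3.0000, -0.7647, 2.7647).
‖u_2‖ = 4.9229, so q_2 = (0.5377, -0.6094, -0.1553, 0.5616).
q_1·w_3 = 0.6860·1 + 0.0000·2 + 0.5145·2 + (-0.5145)·(-1) = 2.2295; q_2·w_3 = 0.5377·1 + (-0.6094)·2 + (-0.1553)·2 + 0.5616·(-1) = -1.5534.
u_3 = w_3 − 2.2295·q_1 + 1.5534·q_2 = (0.3058, 1.0534, 0.6117, 1.0194).
‖u_3‖ = 1.6176, so q_3 = (0.1891, 0.6512, 0.3781, 0.6302).
Qᵀb = (3.9445, 0.2987, -2.0587).
Back-substitute: x_3 = -2.0587/1.6176 = -1.2727.
x_2 = (0.2987 + 1.5534·(-1.2727))/4.9229 = -0.3409.
x_1 = (3.9445 + 2.4010·(-0.3409) − 2.2295·(-1.2727))/5.8310 = 1.0227.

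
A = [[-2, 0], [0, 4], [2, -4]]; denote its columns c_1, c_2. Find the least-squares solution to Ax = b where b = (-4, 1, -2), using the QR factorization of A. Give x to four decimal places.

x = (1.1667, 0.6667)

c_1 = (-2, 0, 2); ‖c_1‖ = 2.8284, so q_1 = (-0.7071, 0.0000, 0.7071).
q_1·c_2 = (-0.7071)·0 + 0.0000·4 + 0.7071·(-4) = -2.8284.
u_2 = c_2 + 2.8284·q_1 = (-2.0000, 4.0000, -2.0000).
‖u_2‖ = 4.8990, so q_2 = (-0.4082, 0.8165, -0.4082).
Qᵀb = (1.4142, 3.2660).
Back-substitute: x_2 = 3.2660/4.8990 = 0.6667.
x_1 = (1.4142 + 2.8284·0.6667)/2.8284 = 1.1667.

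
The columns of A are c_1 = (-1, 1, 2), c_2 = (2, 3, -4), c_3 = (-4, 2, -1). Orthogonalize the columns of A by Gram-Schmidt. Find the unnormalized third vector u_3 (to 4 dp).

c_1 = (-1, 1, 2); ‖c_1‖ = 2.4495, so e_1 = (-0.4082, 0.4082, 0.8165).
e_1·c_2 = (-0.4082)·2 + 0.4082·3 + 0.8165·(-4) = -2.8577.
u_2 = c_2 + 2.8577·e_1 = (0.8333, 4.1667, -1.6667).
‖u_2‖ = 4.5644, so e_2 = (0.1826, 0.9129, -0.3651).
e_1·c_3 = (-0.4082)·(-4) + 0.4082·2 + 0.8165·(-1) = 1.6330; e_2·c_3 = 0.1826·(-4) + 0.9129·2 + (-0.3651)·(-1) = 1.4606.
u_3 = c_3 − 1.6330·e_1 − 1.4606·e_2 = (-3.6000, 0.0000, -1.8000).

u_3 = (-3.6000, 0.0000, -1.8000)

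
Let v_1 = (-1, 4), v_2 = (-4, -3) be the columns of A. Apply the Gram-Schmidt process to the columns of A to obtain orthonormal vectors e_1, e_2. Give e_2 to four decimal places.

e_2 = (-0.9701, -0.2425)

v_1 = (-1, 4); ‖v_1‖ = 4.1231, so e_1 = (-0.2425, 0.9701).
e_1·v_2 = (-0.2425)·(-4) + 0.9701·(-3) = -1.9403.
u_2 = v_2 + 1.9403·e_1 = (-4.4706, -1.1176).
‖u_2‖ = 4.6082, so e_2 = (-0.9701, -0.2425).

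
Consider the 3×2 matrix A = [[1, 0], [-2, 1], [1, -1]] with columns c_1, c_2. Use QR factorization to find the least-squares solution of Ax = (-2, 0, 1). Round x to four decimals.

c_1 = (1, -2, 1); ‖c_1‖ = 2.4495, so q_1 = (0.4082, -0.8165, 0.4082).
q_1·c_2 = 0.4082·0 + (-0.8165)·1 + 0.4082·(-1) = -1.2247.
u_2 = c_2 + 1.2247·q_1 = (0.5000, 0.0000, -0.5000).
‖u_2‖ = 0.7071, so q_2 = (0.7071, 0.0000, -0.7071).
Qᵀb = (-0.4082, -2.1213).
Back-substitute: x_2 = -2.1213/0.7071 = -3.0000.
x_1 = (-0.4082 + 1.2247·(-3.0000))/2.4495 = -1.6667.

x = (-1.6667, -3.0000)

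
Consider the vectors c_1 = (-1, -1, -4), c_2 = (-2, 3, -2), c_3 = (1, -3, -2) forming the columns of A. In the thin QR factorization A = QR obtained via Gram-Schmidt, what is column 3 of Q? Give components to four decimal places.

c_1 = (-1, -1, -4); ‖c_1‖ = 4.2426, so e_1 = (-0.2357, -0.2357, -0.9428).
e_1·c_2 = (-0.2357)·(-2) + (-0.2357)·3 + (-0.9428)·(-2) = 1.6499.
u_2 = c_2 − 1.6499·e_1 = (-1.6111, 3.3889, -0.4444).
‖u_2‖ = 3.7786, so e_2 = (-0.4264, 0.8969, -0.1176).
e_1·c_3 = (-0.2357)·1 + (-0.2357)·(-3) + (-0.9428)·(-2) = 2.3570; e_2·c_3 = (-0.4264)·1 + 0.8969·(-3) + (-0.1176)·(-2) = -2.8817.
u_3 = c_3 − 2.3570·e_1 + 2.8817·e_2 = (0.3268, 0.1401, -0.1167).
‖u_3‖ = 0.3743, so e_3 = (0.8733, 0.3743, -0.3119).

e_3 = (0.8733, 0.3743, -0.3119)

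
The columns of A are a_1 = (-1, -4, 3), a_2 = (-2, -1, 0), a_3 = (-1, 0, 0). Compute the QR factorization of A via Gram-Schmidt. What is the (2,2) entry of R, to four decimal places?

r_{22} = 1.9014

q_1 = a_1/‖a_1‖ = (-1, -4, 3)/5.0990 = (-0.1961, -0.7845, 0.5883).
r_{12} = q_1·a_2 = 1.1767.
u_2 = a_2 − 1.1767·q_1 = (-1.7692, -0.0769, -0.6923).
r_{22} = ‖u_2‖ = 1.9014.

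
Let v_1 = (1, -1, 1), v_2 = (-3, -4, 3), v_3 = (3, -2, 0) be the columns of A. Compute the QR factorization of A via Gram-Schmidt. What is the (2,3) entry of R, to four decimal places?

r_{23} = -1.4319

q_1 = v_1/‖v_1‖ = (1, -1, 1)/1.7321 = (0.5774, -0.5774, 0.5774).
r_{12} = q_1·v_2 = 2.3094.
u_2 = v_2 − 2.3094·q_1 = (-4.3333, -2.6667, 1.6667).
‖u_2‖ = 5.3541, so q_2 = (-0.8093, -0.4981, 0.3113).
r_{23} = q_2·v_3 = -1.4319.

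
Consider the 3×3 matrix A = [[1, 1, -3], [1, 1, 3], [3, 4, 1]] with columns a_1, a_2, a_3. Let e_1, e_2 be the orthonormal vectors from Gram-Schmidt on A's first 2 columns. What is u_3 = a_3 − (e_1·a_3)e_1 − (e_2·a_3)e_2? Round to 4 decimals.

u_3 = (-3.0000, 3.0000, 0.0000)

a_1 = (1, 1, 3); ‖a_1‖ = 3.3166, so e_1 = (0.3015, 0.3015, 0.9045).
e_1·a_2 = 0.3015·1 + 0.3015·1 + 0.9045·4 = 4.2212.
u_2 = a_2 − 4.2212·e_1 = (-0.2727, -0.2727, 0.1818).
‖u_2‖ = 0.4264, so e_2 = (-0.6396, -0.6396, 0.4264).
e_1·a_3 = 0.3015·(-3) + 0.3015·3 + 0.9045·1 = 0.9045; e_2·a_3 = (-0.6396)·(-3) + (-0.6396)·3 + 0.4264·1 = 0.4264.
u_3 = a_3 − 0.9045·e_1 − 0.4264·e_2 = (-3.0000, 3.0000, 0.0000).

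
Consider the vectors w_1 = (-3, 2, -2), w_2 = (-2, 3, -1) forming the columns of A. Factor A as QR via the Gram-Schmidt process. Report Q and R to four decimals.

Q = [[-0.7276, 0.2994], [0.4851, 0.8608], [-0.4851, 0.4117]], R = [[4.1231, 3.3955], [0.0000, 1.5718]]

w_1 = (-3, 2, -2); ‖w_1‖ = 4.1231, so e_1 = (-0.7276, 0.4851, -0.4851).
e_1·w_2 = (-0.7276)·(-2) + 0.4851·3 + (-0.4851)·(-1) = 3.3955.
u_2 = w_2 − 3.3955·e_1 = (0.4706, 1.3529, 0.6471).
‖u_2‖ = 1.5718, so e_2 = (0.2994, 0.8608, 0.4117).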